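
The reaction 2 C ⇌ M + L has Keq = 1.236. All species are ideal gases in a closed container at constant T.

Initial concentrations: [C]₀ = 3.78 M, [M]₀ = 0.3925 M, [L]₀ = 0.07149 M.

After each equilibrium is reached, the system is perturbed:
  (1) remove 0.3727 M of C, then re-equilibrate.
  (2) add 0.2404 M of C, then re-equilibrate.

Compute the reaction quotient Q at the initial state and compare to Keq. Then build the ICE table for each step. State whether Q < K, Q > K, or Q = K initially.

Q₀ = 0.001964; Q < K (proceeds forward)

Q₀ = 0.001964 vs Keq = 1.236 ⇒ Q<K, forward
Step 1:
                  C         M         L
  Initial      3.78    0.3925   0.07149
  Change     -2.469     1.234     1.234
  Equil       1.311     1.627     1.306
  solve Keq expr → x = 1.234; check Q = 1.236
Then remove 0.3727 M of C.
Step 2:
                  C         M         L
  Initial    0.9384     1.627     1.306
  Change     0.2566   -0.1283   -0.1283
  Equil       1.195     1.499     1.178
  solve Keq expr → x = -0.1283; check Q = 1.236
Then add 0.2404 M of C.
Step 3:
                  C         M         L
  Initial     1.435     1.499     1.178
  Change    -0.1655   0.08274   0.08274
  Equil        1.27     1.581      1.26
  solve Keq expr → x = 0.08274; check Q = 1.236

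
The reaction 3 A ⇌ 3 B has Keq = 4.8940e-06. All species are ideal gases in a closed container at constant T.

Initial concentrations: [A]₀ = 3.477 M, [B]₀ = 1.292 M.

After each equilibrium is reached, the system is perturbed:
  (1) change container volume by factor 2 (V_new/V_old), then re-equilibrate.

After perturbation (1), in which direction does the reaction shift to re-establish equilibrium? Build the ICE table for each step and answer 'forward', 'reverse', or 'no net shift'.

Direction: no net shift

Q₀ = 0.05131 vs Keq = 4.8940e-06 ⇒ Q>K, reverse
Step 1:
                  A         B
  Initial     3.477     1.292
  Change      1.212    -1.212
  Equil       4.689   0.07962
  solve Keq expr → x = -0.4041; check Q = 4.8940e-06
Then change container volume by factor 2 (V_new/V_old).
Step 2:
                  A         B
  Initial     2.345   0.03981
  Change          0         0
  Equil       2.345   0.03981
  solve Keq expr → x = 0; check Q = 4.8940e-06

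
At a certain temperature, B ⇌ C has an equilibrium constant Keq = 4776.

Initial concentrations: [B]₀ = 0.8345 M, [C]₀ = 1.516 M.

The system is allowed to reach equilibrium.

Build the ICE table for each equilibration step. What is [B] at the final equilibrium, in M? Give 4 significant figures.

Q₀ = 1.817 vs Keq = 4776 ⇒ Q<K, forward
Step 1:
                  B         C
  init       0.8345     1.516
  Δ          -0.834     0.834
  eq      4.9205e-04      2.35
  solve Keq expr → x = 0.834; check Q = 4776

[B]_eq = 4.9205e-04 M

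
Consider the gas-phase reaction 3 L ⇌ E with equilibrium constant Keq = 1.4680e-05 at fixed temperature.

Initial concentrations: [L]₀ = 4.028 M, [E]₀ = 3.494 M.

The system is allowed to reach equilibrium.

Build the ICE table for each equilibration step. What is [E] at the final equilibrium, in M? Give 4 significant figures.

[E]_eq = 0.04364 M

Q₀ = 0.05346 vs Keq = 1.4680e-05 ⇒ Q>K, reverse
Step 1:
                   L          E
  Initial      4.028      3.494
  Change       10.35      -3.45
  Equil        14.38    0.04364
  solve Keq expr → x = -3.45; check Q = 1.4680e-05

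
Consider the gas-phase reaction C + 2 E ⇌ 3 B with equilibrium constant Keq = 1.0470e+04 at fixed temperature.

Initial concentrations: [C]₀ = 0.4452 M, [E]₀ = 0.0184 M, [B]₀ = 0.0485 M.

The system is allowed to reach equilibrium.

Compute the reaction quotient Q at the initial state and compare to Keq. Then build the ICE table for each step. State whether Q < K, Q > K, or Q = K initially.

Q₀ = 0.7569 vs Keq = 1.0470e+04 ⇒ Q<K, forward
Step 1:
                   C          E          B
  Initial     0.4452     0.0184     0.0485
  Change   -0.009046   -0.01809    0.02714
  Equil       0.4362 3.0784e-04    0.07564
  solve Keq expr → x = 0.009046; check Q = 1.0470e+04

Q₀ = 0.7569; Q < K (proceeds forward)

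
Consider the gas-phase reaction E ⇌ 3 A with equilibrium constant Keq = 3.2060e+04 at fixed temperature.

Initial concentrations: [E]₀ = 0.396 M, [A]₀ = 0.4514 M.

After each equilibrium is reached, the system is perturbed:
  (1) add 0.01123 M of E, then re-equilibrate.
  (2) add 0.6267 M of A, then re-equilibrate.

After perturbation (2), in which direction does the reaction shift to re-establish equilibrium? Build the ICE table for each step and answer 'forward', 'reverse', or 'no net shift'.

Direction: reverse

Q₀ = 0.2323 vs Keq = 3.2060e+04 ⇒ Q<K, forward
Step 1:
                   E          A
  init         0.396     0.4514
  Δ          -0.3959      1.188
  eq      1.3733e-04      1.639
  solve Keq expr → x = 0.3959; check Q = 3.2060e+04
Then add 0.01123 M of E.
Step 2:
                   E          A
  init       0.01137      1.639
  Δ         -0.01122    0.03366
  eq      1.4597e-04      1.673
  solve Keq expr → x = 0.01122; check Q = 3.2060e+04
Then add 0.6267 M of A.
Step 3:
                   E          A
  init    1.4597e-04      2.299
  Δ       2.3287e-04 -6.9862e-04
  eq      3.7884e-04      2.299
  solve Keq expr → x = -2.3287e-04; check Q = 3.2060e+04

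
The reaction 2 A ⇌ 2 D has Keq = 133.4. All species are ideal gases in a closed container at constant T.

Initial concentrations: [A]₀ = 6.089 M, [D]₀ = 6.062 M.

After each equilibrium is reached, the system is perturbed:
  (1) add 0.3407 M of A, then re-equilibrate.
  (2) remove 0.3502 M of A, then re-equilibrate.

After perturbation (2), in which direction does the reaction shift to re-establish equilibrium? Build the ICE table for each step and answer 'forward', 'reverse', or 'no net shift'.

Direction: reverse

Q₀ = 0.9912 vs Keq = 133.4 ⇒ Q<K, forward
Step 1:
                    A           D
  init          6.089       6.062
  Δ            -5.121       5.121
  eq           0.9682       11.18
  solve Keq expr → x = 2.56; check Q = 133.4
Then add 0.3407 M of A.
Step 2:
                    A           D
  init          1.309       11.18
  Δ           -0.3136      0.3136
  eq           0.9954        11.5
  solve Keq expr → x = 0.1568; check Q = 133.4
Then remove 0.3502 M of A.
Step 3:
                    A           D
  init         0.6452        11.5
  Δ            0.3223     -0.3223
  eq           0.9675       11.17
  solve Keq expr → x = -0.1611; check Q = 133.4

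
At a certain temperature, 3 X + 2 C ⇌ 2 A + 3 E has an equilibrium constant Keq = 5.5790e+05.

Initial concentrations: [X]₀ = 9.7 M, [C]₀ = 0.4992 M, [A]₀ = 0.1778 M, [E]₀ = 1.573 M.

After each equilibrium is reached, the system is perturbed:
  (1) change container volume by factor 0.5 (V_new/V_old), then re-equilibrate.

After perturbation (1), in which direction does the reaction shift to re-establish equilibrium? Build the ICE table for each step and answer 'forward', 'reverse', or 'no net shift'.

Direction: no net shift

Q₀ = 5.4099e-04 vs Keq = 5.5790e+05 ⇒ Q<K, forward
Step 1:
                   X          C          A          E
  I              9.7     0.4992     0.1778      1.573
  C          -0.7486    -0.4991     0.4991     0.7486
  E            8.951 1.1970e-04     0.6769      2.322
  solve Keq expr → x = 0.2495; check Q = 5.5790e+05
Then change container volume by factor 0.5 (V_new/V_old).
Step 2:
                   X          C          A          E
  I             17.9 2.3940e-04      1.354      4.643
  C                0          0          0          0
  E             17.9 2.3940e-04      1.354      4.643
  solve Keq expr → x = 0; check Q = 5.5790e+05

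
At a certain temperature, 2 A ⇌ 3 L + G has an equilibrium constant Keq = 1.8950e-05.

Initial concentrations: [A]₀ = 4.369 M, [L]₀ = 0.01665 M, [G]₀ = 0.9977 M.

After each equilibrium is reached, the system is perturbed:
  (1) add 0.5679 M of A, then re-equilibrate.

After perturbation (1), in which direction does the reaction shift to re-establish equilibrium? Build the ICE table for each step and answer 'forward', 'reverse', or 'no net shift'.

Q₀ = 2.4126e-07 vs Keq = 1.8950e-05 ⇒ Q<K, forward
Step 1:
                    A           L           G
  Initial       4.369     0.01665      0.9977
  Change      -0.0359     0.05384     0.01795
  Equil         4.333     0.07049       1.016
  solve Keq expr → x = 0.01795; check Q = 1.8950e-05
Then add 0.5679 M of A.
Step 2:
                    A           L           G
  Initial       4.901     0.07049       1.016
  Change    -0.003961    0.005941     0.00198
  Equil         4.897     0.07644       1.018
  solve Keq expr → x = 0.00198; check Q = 1.8950e-05

Direction: forward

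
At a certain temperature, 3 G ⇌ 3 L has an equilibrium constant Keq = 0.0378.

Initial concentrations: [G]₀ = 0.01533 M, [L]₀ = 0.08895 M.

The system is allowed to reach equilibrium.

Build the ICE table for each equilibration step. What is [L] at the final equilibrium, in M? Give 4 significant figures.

Q₀ = 195.3 vs Keq = 0.0378 ⇒ Q>K, reverse
Step 1:
                   G          L
  Initial    0.01533    0.08895
  Change     0.06275   -0.06275
  Equil      0.07808     0.0262
  solve Keq expr → x = -0.02092; check Q = 0.0378

[L]_eq = 0.0262 M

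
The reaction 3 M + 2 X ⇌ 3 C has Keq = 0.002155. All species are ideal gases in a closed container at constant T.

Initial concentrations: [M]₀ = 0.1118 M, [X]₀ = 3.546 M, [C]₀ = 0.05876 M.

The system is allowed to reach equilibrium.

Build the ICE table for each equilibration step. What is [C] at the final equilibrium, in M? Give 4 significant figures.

Q₀ = 0.01155 vs Keq = 0.002155 ⇒ Q>K, reverse
Step 1:
                    M           X           C
  init         0.1118       3.546     0.05876
  Δ           0.01929     0.01286    -0.01929
  eq           0.1311       3.559     0.03947
  solve Keq expr → x = -0.00643; check Q = 0.002155

[C]_eq = 0.03947 M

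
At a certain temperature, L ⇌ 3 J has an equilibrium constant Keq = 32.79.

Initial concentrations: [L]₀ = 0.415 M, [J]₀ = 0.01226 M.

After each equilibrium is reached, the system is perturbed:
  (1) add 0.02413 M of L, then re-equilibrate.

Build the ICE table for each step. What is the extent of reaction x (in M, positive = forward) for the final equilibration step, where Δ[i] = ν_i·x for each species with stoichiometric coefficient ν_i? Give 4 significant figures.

Q₀ = 4.4404e-06 vs Keq = 32.79 ⇒ Q<K, forward
Step 1:
                   L          J
  Initial      0.415    0.01226
  Change     -0.3714      1.114
  Equil      0.04359      1.126
  solve Keq expr → x = 0.3714; check Q = 32.79
Then add 0.02413 M of L.
Step 2:
                   L          J
  Initial    0.06772      1.126
  Change    -0.01768    0.05303
  Equil      0.05005       1.18
  solve Keq expr → x = 0.01768; check Q = 32.79

x = 0.01768 M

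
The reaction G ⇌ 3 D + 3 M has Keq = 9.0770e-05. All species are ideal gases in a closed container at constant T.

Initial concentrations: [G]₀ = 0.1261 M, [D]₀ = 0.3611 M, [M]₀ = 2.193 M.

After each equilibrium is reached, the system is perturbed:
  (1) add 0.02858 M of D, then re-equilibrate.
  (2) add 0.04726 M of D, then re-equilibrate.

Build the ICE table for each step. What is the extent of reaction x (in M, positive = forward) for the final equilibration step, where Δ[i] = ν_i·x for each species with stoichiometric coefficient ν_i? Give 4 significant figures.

Q₀ = 3.938 vs Keq = 9.0770e-05 ⇒ Q>K, reverse
Step 1:
                    G           D           M
  init         0.1261      0.3611       2.193
  Δ            0.1153     -0.3459     -0.3459
  eq           0.2414     0.01515       1.847
  solve Keq expr → x = -0.1153; check Q = 9.0770e-05
Then add 0.02858 M of D.
Step 2:
                    G           D           M
  init         0.2414     0.04373       1.847
  Δ          0.009383    -0.02815    -0.02815
  eq           0.2508     0.01558       1.819
  solve Keq expr → x = -0.009383; check Q = 9.0770e-05
Then add 0.04726 M of D.
Step 3:
                    G           D           M
  init         0.2508     0.06284       1.819
  Δ           0.01551    -0.04653    -0.04653
  eq           0.2663     0.01631       1.772
  solve Keq expr → x = -0.01551; check Q = 9.0770e-05

x = -0.01551 M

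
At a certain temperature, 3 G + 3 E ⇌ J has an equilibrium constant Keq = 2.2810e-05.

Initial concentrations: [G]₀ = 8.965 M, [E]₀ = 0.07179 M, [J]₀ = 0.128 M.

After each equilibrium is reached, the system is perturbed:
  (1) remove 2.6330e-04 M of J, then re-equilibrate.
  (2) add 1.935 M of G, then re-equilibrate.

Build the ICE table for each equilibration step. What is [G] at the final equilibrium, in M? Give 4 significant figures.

Q₀ = 0.4801 vs Keq = 2.2810e-05 ⇒ Q>K, reverse
Step 1:
                  G         E         J
  init        8.965   0.07179     0.128
  Δ          0.3789    0.3789   -0.1263
  eq          9.344    0.4507  0.001703
  solve Keq expr → x = -0.1263; check Q = 2.2810e-05
Then remove 2.6330e-04 M of J.
Step 2:
                  G         E         J
  init        9.344    0.4507   0.00144
  Δ       -7.6275e-04 -7.6275e-04 2.5425e-04
  eq          9.343    0.4499  0.001694
  solve Keq expr → x = 2.5425e-04; check Q = 2.2810e-05
Then add 1.935 M of G.
Step 3:
                  G         E         J
  init        11.28    0.4499  0.001694
  Δ       -0.003634 -0.003634  0.001211
  eq          11.27    0.4463  0.002906
  solve Keq expr → x = 0.001211; check Q = 2.2810e-05

[G]_eq = 11.27 M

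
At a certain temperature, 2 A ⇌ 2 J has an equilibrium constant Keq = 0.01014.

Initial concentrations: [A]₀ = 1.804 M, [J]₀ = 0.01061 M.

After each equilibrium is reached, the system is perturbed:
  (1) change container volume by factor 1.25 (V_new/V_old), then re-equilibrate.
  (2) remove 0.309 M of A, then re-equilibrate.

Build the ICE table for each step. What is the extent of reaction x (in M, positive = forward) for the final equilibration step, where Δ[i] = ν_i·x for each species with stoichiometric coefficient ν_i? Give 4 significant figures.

x = -0.01413 M

Q₀ = 3.4591e-05 vs Keq = 0.01014 ⇒ Q<K, forward
Step 1:
                    A           J
  init          1.804     0.01061
  Δ           -0.1554      0.1554
  eq            1.649       0.166
  solve Keq expr → x = 0.0777; check Q = 0.01014
Then change container volume by factor 1.25 (V_new/V_old).
Step 2:
                    A           J
  init          1.319      0.1328
  Δ                 0           0
  eq            1.319      0.1328
  solve Keq expr → x = 0; check Q = 0.01014
Then remove 0.309 M of A.
Step 3:
                    A           J
  init           1.01      0.1328
  Δ           0.02827    -0.02827
  eq            1.038      0.1045
  solve Keq expr → x = -0.01413; check Q = 0.01014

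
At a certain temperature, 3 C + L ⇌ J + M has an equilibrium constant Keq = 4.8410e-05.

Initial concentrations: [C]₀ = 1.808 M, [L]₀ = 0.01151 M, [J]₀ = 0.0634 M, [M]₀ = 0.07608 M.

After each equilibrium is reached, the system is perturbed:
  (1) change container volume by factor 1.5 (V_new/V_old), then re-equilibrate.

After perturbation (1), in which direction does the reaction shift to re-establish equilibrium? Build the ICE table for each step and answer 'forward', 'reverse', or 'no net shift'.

Direction: reverse

Q₀ = 0.07091 vs Keq = 4.8410e-05 ⇒ Q>K, reverse
Step 1:
                  C         L         J         M
  init        1.808   0.01151    0.0634   0.07608
  Δ          0.1845   0.06148  -0.06148  -0.06148
  eq          1.992   0.07299  0.001915    0.0146
  solve Keq expr → x = -0.06148; check Q = 4.8410e-05
Then change container volume by factor 1.5 (V_new/V_old).
Step 2:
                  C         L         J         M
  init        1.328   0.04866  0.001277   0.00973
  Δ        0.001972 6.5722e-04 -6.5722e-04 -6.5722e-04
  eq           1.33   0.04932 6.1950e-04  0.009073
  solve Keq expr → x = -6.5722e-04; check Q = 4.8410e-05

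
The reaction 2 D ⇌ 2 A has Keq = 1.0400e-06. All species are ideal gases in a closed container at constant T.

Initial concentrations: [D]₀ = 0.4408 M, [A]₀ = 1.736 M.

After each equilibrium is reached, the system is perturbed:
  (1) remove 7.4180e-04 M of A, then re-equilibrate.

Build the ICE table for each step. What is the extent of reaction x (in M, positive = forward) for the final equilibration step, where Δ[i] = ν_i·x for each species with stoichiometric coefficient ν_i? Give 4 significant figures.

x = 3.7052e-04 M

Q₀ = 15.51 vs Keq = 1.0400e-06 ⇒ Q>K, reverse
Step 1:
                   D          A
  init        0.4408      1.736
  Δ            1.734     -1.734
  eq           2.175   0.002218
  solve Keq expr → x = -0.8669; check Q = 1.0400e-06
Then remove 7.4180e-04 M of A.
Step 2:
                   D          A
  init         2.175   0.001476
  Δ       -7.4104e-04 7.4104e-04
  eq           2.174   0.002217
  solve Keq expr → x = 3.7052e-04; check Q = 1.0400e-06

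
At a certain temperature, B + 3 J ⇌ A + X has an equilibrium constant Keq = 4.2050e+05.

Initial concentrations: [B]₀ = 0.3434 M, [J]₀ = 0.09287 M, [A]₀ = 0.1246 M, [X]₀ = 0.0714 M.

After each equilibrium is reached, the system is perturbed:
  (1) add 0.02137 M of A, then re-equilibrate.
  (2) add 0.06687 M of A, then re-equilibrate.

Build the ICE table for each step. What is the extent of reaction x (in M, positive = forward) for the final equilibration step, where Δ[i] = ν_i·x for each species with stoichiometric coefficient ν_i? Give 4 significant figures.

x = -1.9174e-04 M

Q₀ = 32.34 vs Keq = 4.2050e+05 ⇒ Q<K, forward
Step 1:
                  B         J         A         X
  I          0.3434   0.09287    0.1246    0.0714
  C        -0.02932  -0.08797   0.02932   0.02932
  E          0.3141  0.004896    0.1539    0.1007
  solve Keq expr → x = 0.02932; check Q = 4.2050e+05
Then add 0.02137 M of A.
Step 2:
                  B         J         A         X
  I          0.3141  0.004896    0.1753    0.1007
  C       7.1520e-05 2.1456e-04 -7.1520e-05 -7.1520e-05
  E          0.3141  0.005111    0.1752    0.1007
  solve Keq expr → x = -7.1520e-05; check Q = 4.2050e+05
Then add 0.06687 M of A.
Step 3:
                  B         J         A         X
  I          0.3141  0.005111    0.2421    0.1007
  C       1.9174e-04 5.7522e-04 -1.9174e-04 -1.9174e-04
  E          0.3143  0.005686    0.2419    0.1005
  solve Keq expr → x = -1.9174e-04; check Q = 4.2050e+05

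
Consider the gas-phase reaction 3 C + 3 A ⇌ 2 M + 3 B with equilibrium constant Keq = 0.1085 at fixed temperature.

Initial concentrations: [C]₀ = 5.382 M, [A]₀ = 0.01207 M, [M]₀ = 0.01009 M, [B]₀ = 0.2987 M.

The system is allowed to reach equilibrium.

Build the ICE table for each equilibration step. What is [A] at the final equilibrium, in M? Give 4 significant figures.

[A]_eq = 0.006764 M

Q₀ = 0.009898 vs Keq = 0.1085 ⇒ Q<K, forward
Step 1:
                    C           A           M           B
  init          5.382     0.01207     0.01009      0.2987
  Δ         -0.005306   -0.005306    0.003538    0.005306
  eq            5.377    0.006764     0.01363       0.304
  solve Keq expr → x = 0.001769; check Q = 0.1085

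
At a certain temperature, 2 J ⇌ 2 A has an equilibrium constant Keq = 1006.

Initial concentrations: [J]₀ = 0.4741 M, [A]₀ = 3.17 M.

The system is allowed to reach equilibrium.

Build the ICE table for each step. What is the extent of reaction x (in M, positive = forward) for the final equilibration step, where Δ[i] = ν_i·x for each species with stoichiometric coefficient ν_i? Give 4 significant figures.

x = 0.1814 M

Q₀ = 44.71 vs Keq = 1006 ⇒ Q<K, forward
Step 1:
                   J          A
  I           0.4741       3.17
  C          -0.3627     0.3627
  E           0.1114      3.533
  solve Keq expr → x = 0.1814; check Q = 1006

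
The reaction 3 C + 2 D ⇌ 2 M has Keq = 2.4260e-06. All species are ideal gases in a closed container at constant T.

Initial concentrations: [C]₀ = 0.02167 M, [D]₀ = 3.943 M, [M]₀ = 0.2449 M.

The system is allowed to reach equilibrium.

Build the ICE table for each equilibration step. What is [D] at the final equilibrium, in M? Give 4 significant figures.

[D]_eq = 4.186 M

Q₀ = 379.1 vs Keq = 2.4260e-06 ⇒ Q>K, reverse
Step 1:
                    C           D           M
  I           0.02167       3.943      0.2449
  C             0.365      0.2433     -0.2433
  E            0.3867       4.186    0.001568
  solve Keq expr → x = -0.1217; check Q = 2.4260e-06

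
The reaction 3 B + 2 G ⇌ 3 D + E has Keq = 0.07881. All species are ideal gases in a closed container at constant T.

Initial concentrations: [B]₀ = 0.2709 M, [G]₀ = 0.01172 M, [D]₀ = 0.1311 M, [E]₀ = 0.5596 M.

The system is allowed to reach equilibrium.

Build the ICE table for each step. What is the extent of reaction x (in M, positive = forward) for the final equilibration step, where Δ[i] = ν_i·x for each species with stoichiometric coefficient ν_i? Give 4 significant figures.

x = -0.03207 M

Q₀ = 461.7 vs Keq = 0.07881 ⇒ Q>K, reverse
Step 1:
                  B         G         D         E
  Initial    0.2709   0.01172    0.1311    0.5596
  Change     0.0962   0.06413   -0.0962  -0.03207
  Equil      0.3671   0.07585    0.0349    0.5275
  solve Keq expr → x = -0.03207; check Q = 0.07881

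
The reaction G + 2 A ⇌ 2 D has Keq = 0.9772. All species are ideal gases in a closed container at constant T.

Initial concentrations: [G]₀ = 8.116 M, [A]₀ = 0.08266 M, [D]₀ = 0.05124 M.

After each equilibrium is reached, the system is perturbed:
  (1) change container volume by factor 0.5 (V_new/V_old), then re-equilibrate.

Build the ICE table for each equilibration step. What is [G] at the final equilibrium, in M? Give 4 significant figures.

[G]_eq = 16.18 M

Q₀ = 0.04735 vs Keq = 0.9772 ⇒ Q<K, forward
Step 1:
                   G          A          D
  I            8.116    0.08266    0.05124
  C         -0.02377   -0.04753    0.04753
  E            8.092    0.03513    0.09877
  solve Keq expr → x = 0.02377; check Q = 0.9772
Then change container volume by factor 0.5 (V_new/V_old).
Step 2:
                   G          A          D
  I            16.18    0.07025     0.1975
  C        -0.008215   -0.01643    0.01643
  E            16.18    0.05382      0.214
  solve Keq expr → x = 0.008215; check Q = 0.9772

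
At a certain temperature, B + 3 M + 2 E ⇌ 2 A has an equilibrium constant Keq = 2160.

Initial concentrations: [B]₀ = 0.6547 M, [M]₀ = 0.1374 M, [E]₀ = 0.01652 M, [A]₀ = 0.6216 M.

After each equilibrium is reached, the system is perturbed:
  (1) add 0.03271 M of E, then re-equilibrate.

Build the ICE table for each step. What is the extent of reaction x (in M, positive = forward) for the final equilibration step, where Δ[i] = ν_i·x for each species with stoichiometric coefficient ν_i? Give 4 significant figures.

Q₀ = 8.3368e+05 vs Keq = 2160 ⇒ Q>K, reverse
Step 1:
                    B           M           E           A
  I            0.6547      0.1374     0.01652      0.6216
  C           0.04248      0.1274     0.08495    -0.08495
  E            0.6972      0.2648      0.1015      0.5366
  solve Keq expr → x = -0.04248; check Q = 2160
Then add 0.03271 M of E.
Step 2:
                    B           M           E           A
  I            0.6972      0.2648      0.1342      0.5366
  C         -0.007367     -0.0221    -0.01473     0.01473
  E            0.6898      0.2427      0.1194      0.5514
  solve Keq expr → x = 0.007367; check Q = 2160

x = 0.007367 M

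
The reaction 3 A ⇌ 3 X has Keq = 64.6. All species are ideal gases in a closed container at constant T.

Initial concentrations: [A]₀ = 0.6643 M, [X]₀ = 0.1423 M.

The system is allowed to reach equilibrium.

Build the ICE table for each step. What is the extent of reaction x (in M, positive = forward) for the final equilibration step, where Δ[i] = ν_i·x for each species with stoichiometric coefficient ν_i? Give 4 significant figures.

Q₀ = 0.009829 vs Keq = 64.6 ⇒ Q<K, forward
Step 1:
                  A         X
  I          0.6643    0.1423
  C         -0.5034    0.5034
  E          0.1609    0.6457
  solve Keq expr → x = 0.1678; check Q = 64.6

x = 0.1678 M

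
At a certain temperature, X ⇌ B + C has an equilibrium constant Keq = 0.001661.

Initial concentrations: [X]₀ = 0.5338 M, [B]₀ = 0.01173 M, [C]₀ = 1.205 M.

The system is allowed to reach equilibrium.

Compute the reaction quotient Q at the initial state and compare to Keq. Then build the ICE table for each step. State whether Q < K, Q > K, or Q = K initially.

Q₀ = 0.02648; Q > K (proceeds reverse)

Q₀ = 0.02648 vs Keq = 0.001661 ⇒ Q>K, reverse
Step 1:
                    X           B           C
  init         0.5338     0.01173       1.205
  Δ           0.01097    -0.01097    -0.01097
  eq           0.5448  7.5783e-04       1.194
  solve Keq expr → x = -0.01097; check Q = 0.001661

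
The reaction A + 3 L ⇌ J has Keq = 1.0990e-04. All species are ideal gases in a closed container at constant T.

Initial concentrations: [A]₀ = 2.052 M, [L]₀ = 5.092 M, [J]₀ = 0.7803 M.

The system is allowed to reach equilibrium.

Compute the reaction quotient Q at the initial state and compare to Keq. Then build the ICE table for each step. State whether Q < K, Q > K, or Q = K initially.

Q₀ = 0.00288 vs Keq = 1.0990e-04 ⇒ Q>K, reverse
Step 1:
                   A          L          J
  I            2.052      5.092     0.7803
  C           0.6727      2.018    -0.6727
  E            2.725       7.11     0.1076
  solve Keq expr → x = -0.6727; check Q = 1.0990e-04

Q₀ = 0.00288; Q > K (proceeds reverse)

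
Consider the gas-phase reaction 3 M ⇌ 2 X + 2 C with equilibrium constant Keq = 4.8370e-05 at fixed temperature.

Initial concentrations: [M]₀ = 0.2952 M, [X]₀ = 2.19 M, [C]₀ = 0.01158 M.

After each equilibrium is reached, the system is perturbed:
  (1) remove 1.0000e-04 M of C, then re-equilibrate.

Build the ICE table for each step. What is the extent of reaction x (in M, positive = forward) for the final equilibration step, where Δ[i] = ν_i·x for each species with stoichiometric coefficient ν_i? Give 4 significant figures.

Q₀ = 0.025 vs Keq = 4.8370e-05 ⇒ Q>K, reverse
Step 1:
                    M           X           C
  Initial      0.2952        2.19     0.01158
  Change      0.01654    -0.01102    -0.01102
  Equil        0.3117       2.179  5.5554e-04
  solve Keq expr → x = -0.005512; check Q = 4.8370e-05
Then remove 1.0000e-04 M of C.
Step 2:
                    M           X           C
  Initial      0.3117       2.179  4.5554e-04
  Change  -1.4936e-04  9.9575e-05  9.9575e-05
  Equil        0.3116       2.179  5.5512e-04
  solve Keq expr → x = 4.9788e-05; check Q = 4.8370e-05

x = 4.9788e-05 M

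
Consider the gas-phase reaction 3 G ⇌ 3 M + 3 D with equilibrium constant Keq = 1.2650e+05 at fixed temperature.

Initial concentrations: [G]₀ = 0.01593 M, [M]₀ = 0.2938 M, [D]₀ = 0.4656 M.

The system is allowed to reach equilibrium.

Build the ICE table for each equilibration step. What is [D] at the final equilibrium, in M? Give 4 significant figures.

[D]_eq = 0.4786 M

Q₀ = 633.2 vs Keq = 1.2650e+05 ⇒ Q<K, forward
Step 1:
                    G           M           D
  I           0.01593      0.2938      0.4656
  C            -0.013       0.013       0.013
  E          0.002925      0.3068      0.4786
  solve Keq expr → x = 0.004335; check Q = 1.2650e+05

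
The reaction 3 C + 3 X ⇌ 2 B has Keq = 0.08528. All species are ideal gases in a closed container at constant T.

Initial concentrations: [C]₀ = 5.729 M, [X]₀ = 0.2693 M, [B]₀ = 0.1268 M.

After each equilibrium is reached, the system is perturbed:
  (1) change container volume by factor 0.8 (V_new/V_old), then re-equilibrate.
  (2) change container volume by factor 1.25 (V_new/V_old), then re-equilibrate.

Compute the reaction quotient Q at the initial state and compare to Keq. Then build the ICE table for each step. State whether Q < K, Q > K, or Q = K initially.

Q₀ = 0.004378 vs Keq = 0.08528 ⇒ Q<K, forward
Step 1:
                    C           X           B
  init          5.729      0.2693      0.1268
  Δ           -0.1258     -0.1258     0.08384
  eq            5.603      0.1435      0.2106
  solve Keq expr → x = 0.04192; check Q = 0.08528
Then change container volume by factor 0.8 (V_new/V_old).
Step 2:
                    C           X           B
  init          7.004      0.1794      0.2633
  Δ          -0.03718    -0.03718     0.02479
  eq            6.967      0.1422      0.2881
  solve Keq expr → x = 0.01239; check Q = 0.08528
Then change container volume by factor 1.25 (V_new/V_old).
Step 3:
                    C           X           B
  init          5.573      0.1138      0.2305
  Δ           0.02975     0.02975    -0.01983
  eq            5.603      0.1435      0.2106
  solve Keq expr → x = -0.009915; check Q = 0.08528

Q₀ = 0.004378; Q < K (proceeds forward)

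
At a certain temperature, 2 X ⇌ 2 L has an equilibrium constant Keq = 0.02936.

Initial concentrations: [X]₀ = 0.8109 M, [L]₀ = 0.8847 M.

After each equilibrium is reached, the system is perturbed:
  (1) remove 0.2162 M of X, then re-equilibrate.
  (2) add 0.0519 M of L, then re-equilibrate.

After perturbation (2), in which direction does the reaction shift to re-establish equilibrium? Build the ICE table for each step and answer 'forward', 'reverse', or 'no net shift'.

Direction: reverse

Q₀ = 1.19 vs Keq = 0.02936 ⇒ Q>K, reverse
Step 1:
                    X           L
  Initial      0.8109      0.8847
  Change       0.6367     -0.6367
  Equil         1.448       0.248
  solve Keq expr → x = -0.3183; check Q = 0.02936
Then remove 0.2162 M of X.
Step 2:
                    X           L
  Initial       1.231       0.248
  Change      0.03163    -0.03163
  Equil         1.263      0.2164
  solve Keq expr → x = -0.01581; check Q = 0.02936
Then add 0.0519 M of L.
Step 3:
                    X           L
  Initial       1.263      0.2683
  Change      0.04431    -0.04431
  Equil         1.307       0.224
  solve Keq expr → x = -0.02215; check Q = 0.02936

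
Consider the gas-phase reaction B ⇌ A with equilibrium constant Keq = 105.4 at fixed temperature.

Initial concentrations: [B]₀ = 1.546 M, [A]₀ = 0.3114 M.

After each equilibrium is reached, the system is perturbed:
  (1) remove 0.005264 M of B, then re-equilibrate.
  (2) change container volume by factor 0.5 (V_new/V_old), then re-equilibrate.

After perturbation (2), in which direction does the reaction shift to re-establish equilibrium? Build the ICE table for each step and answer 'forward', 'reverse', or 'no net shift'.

Direction: no net shift

Q₀ = 0.2014 vs Keq = 105.4 ⇒ Q<K, forward
Step 1:
                   B          A
  I            1.546     0.3114
  C           -1.529      1.529
  E          0.01746       1.84
  solve Keq expr → x = 1.529; check Q = 105.4
Then remove 0.005264 M of B.
Step 2:
                   B          A
  I          0.01219       1.84
  C         0.005215  -0.005215
  E          0.01741      1.835
  solve Keq expr → x = -0.005215; check Q = 105.4
Then change container volume by factor 0.5 (V_new/V_old).
Step 3:
                   B          A
  I          0.03481      3.669
  C                0          0
  E          0.03481      3.669
  solve Keq expr → x = 0; check Q = 105.4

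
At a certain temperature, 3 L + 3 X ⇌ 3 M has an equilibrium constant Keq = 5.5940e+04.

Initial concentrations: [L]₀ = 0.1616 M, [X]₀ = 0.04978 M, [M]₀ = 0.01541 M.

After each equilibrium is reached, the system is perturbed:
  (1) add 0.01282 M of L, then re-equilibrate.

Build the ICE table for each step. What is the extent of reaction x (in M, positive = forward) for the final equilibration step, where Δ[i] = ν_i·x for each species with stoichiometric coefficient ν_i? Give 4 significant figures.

Q₀ = 7.029 vs Keq = 5.5940e+04 ⇒ Q<K, forward
Step 1:
                  L         X         M
  init       0.1616   0.04978   0.01541
  Δ        -0.03837  -0.03837   0.03837
  eq         0.1232   0.01141   0.05378
  solve Keq expr → x = 0.01279; check Q = 5.5940e+04
Then add 0.01282 M of L.
Step 2:
                  L         X         M
  init       0.1361   0.01141   0.05378
  Δ       -8.4676e-04 -8.4676e-04 8.4676e-04
  eq         0.1352   0.01056   0.05463
  solve Keq expr → x = 2.8225e-04; check Q = 5.5940e+04

x = 2.8225e-04 M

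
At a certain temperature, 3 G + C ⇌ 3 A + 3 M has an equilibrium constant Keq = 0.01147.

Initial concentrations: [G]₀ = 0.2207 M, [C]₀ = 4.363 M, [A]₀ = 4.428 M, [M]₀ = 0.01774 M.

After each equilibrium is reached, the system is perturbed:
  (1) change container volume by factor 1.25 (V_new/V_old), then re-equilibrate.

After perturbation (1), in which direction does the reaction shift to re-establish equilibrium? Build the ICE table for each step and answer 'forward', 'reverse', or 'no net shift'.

Q₀ = 0.01033 vs Keq = 0.01147 ⇒ Q<K, forward
Step 1:
                    G           C           A           M
  init         0.2207       4.363       4.428     0.01774
  Δ       -5.7661e-04 -1.9220e-04  5.7661e-04  5.7661e-04
  eq           0.2201       4.363       4.429     0.01832
  solve Keq expr → x = 1.9220e-04; check Q = 0.01147
Then change container volume by factor 1.25 (V_new/V_old).
Step 2:
                    G           C           A           M
  init         0.1761        3.49       3.543     0.01465
  Δ         -0.002133 -7.1104e-04    0.002133    0.002133
  eq            0.174        3.49       3.545     0.01679
  solve Keq expr → x = 7.1104e-04; check Q = 0.01147

Direction: forward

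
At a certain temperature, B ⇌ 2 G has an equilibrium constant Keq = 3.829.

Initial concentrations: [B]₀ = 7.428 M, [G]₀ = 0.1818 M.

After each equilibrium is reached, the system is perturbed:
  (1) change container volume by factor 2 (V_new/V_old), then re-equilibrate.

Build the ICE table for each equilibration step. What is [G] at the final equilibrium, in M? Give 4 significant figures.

[G]_eq = 2.956 M

Q₀ = 0.00445 vs Keq = 3.829 ⇒ Q<K, forward
Step 1:
                   B          G
  init         7.428     0.1818
  Δ           -2.156      4.311
  eq           5.272      4.493
  solve Keq expr → x = 2.156; check Q = 3.829
Then change container volume by factor 2 (V_new/V_old).
Step 2:
                   B          G
  init         2.636      2.247
  Δ          -0.3546     0.7092
  eq           2.282      2.956
  solve Keq expr → x = 0.3546; check Q = 3.829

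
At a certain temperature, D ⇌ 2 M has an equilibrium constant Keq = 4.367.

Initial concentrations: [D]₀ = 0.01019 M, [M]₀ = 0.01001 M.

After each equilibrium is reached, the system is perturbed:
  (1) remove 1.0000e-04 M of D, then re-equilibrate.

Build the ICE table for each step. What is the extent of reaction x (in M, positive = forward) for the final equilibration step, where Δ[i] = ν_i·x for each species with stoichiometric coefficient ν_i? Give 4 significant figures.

Q₀ = 0.009833 vs Keq = 4.367 ⇒ Q<K, forward
Step 1:
                  D         M
  I         0.01019   0.01001
  C       -0.009984   0.01997
  E       2.0579e-04   0.02998
  solve Keq expr → x = 0.009984; check Q = 4.367
Then remove 1.0000e-04 M of D.
Step 2:
                  D         M
  I       1.0579e-04   0.02998
  C       9.7336e-05 -1.9467e-04
  E       2.0313e-04   0.02978
  solve Keq expr → x = -9.7336e-05; check Q = 4.367

x = -9.7336e-05 M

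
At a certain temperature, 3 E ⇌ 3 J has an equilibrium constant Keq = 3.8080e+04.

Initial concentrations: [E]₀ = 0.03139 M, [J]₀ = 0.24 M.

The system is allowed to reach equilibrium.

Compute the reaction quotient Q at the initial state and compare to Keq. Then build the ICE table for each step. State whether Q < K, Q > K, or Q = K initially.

Q₀ = 447; Q < K (proceeds forward)

Q₀ = 447 vs Keq = 3.8080e+04 ⇒ Q<K, forward
Step 1:
                    E           J
  init        0.03139        0.24
  Δ          -0.02356     0.02356
  eq         0.007834      0.2636
  solve Keq expr → x = 0.007852; check Q = 3.8080e+04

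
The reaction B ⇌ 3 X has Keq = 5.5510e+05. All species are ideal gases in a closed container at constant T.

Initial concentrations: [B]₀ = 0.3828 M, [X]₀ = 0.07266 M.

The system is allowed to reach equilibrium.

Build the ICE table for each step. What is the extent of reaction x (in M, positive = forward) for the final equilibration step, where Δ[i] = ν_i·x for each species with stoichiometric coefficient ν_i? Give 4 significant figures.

x = 0.3828 M

Q₀ = 0.001002 vs Keq = 5.5510e+05 ⇒ Q<K, forward
Step 1:
                  B         X
  Initial    0.3828   0.07266
  Change    -0.3828     1.148
  Equil   3.2797e-06     1.221
  solve Keq expr → x = 0.3828; check Q = 5.5510e+05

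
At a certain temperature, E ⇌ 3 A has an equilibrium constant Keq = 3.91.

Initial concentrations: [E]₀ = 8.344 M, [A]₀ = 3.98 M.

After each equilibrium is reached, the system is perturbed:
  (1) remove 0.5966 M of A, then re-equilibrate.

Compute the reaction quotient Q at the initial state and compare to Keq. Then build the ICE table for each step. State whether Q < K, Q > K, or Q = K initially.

Q₀ = 7.556 vs Keq = 3.91 ⇒ Q>K, reverse
Step 1:
                    E           A
  Initial       8.344        3.98
  Change        0.251     -0.7529
  Equil         8.595       3.227
  solve Keq expr → x = -0.251; check Q = 3.91
Then remove 0.5966 M of A.
Step 2:
                    E           A
  Initial       8.595        2.63
  Change      -0.1908      0.5725
  Equil         8.404       3.203
  solve Keq expr → x = 0.1908; check Q = 3.91

Q₀ = 7.556; Q > K (proceeds reverse)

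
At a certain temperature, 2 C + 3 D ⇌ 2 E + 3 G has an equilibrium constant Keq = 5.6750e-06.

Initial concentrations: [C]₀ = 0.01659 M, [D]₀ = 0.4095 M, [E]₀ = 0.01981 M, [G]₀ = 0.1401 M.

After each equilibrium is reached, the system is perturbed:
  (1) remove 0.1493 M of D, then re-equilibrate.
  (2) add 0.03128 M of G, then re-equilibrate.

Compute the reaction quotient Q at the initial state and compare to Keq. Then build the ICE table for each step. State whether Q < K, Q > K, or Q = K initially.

Q₀ = 0.0571; Q > K (proceeds reverse)

Q₀ = 0.0571 vs Keq = 5.6750e-06 ⇒ Q>K, reverse
Step 1:
                  C         D         E         G
  Initial   0.01659    0.4095   0.01981    0.1401
  Change    0.01915   0.02872  -0.01915  -0.02872
  Equil     0.03574    0.4382 6.6436e-04    0.1114
  solve Keq expr → x = -0.009573; check Q = 5.6750e-06
Then remove 0.1493 M of D.
Step 2:
                  C         D         E         G
  Initial   0.03574    0.2889 6.6436e-04    0.1114
  Change  3.0264e-04 4.5395e-04 -3.0264e-04 -4.5395e-04
  Equil     0.03604    0.2894 3.6172e-04    0.1109
  solve Keq expr → x = -1.5132e-04; check Q = 5.6750e-06
Then add 0.03128 M of G.
Step 3:
                  C         D         E         G
  Initial   0.03604    0.2894 3.6172e-04    0.1422
  Change  1.1110e-04 1.6664e-04 -1.1110e-04 -1.6664e-04
  Equil     0.03615    0.2895 2.5062e-04     0.142
  solve Keq expr → x = -5.5548e-05; check Q = 5.6750e-06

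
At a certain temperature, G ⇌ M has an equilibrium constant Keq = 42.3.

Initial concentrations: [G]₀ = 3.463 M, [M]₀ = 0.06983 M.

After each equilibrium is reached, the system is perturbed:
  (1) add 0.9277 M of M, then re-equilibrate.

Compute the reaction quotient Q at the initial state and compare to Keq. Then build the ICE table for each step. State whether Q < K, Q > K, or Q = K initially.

Q₀ = 0.02016 vs Keq = 42.3 ⇒ Q<K, forward
Step 1:
                  G         M
  init        3.463   0.06983
  Δ          -3.381     3.381
  eq        0.08159     3.451
  solve Keq expr → x = 3.381; check Q = 42.3
Then add 0.9277 M of M.
Step 2:
                  G         M
  init      0.08159     4.379
  Δ         0.02142  -0.02142
  eq          0.103     4.358
  solve Keq expr → x = -0.02142; check Q = 42.3

Q₀ = 0.02016; Q < K (proceeds forward)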